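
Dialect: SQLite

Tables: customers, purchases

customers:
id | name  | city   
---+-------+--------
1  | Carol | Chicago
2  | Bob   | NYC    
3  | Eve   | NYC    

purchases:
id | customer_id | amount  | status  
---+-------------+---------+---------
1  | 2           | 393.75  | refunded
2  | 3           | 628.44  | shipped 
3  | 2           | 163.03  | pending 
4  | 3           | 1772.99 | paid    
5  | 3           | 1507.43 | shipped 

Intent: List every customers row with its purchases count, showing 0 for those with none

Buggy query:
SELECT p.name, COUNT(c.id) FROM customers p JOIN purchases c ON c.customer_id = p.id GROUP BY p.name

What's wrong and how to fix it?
Bug: An inner join excludes parents with zero children

Fix: Switch to LEFT JOIN to retain unmatched parent rows

Corrected query:
SELECT p.name, COUNT(c.id) FROM customers p LEFT JOIN purchases c ON c.customer_id = p.id GROUP BY p.name

Result:
name  | COUNT(c.id)
------+------------
Bob   | 2          
Carol | 0          
Eve   | 3          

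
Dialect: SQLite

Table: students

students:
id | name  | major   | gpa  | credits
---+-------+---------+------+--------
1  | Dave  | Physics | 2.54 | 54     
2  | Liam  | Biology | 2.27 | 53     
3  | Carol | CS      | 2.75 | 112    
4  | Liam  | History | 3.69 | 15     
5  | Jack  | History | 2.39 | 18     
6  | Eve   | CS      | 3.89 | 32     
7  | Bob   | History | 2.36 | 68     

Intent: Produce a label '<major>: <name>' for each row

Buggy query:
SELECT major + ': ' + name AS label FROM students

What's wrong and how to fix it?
Bug: SQLite uses || for string concatenation; + coerces text to numbers (yielding 0)

Fix: Replace + with || to concatenate text

Corrected query:
SELECT major || ': ' || name AS label FROM students

Result:
label        
-------------
Physics: Dave
Biology: Liam
CS: Carol    
History: Liam
History: Jack
CS: Eve      
History: Bob 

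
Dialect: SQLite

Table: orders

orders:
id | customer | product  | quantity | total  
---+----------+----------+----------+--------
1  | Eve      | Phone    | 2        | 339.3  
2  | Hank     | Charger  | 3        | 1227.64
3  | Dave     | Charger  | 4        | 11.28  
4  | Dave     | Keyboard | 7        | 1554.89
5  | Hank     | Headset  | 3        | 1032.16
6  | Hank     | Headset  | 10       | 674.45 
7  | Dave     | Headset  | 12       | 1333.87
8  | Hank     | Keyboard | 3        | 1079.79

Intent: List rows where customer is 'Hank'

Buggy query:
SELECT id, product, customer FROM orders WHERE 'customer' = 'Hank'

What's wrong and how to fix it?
Bug: Single quotes denote string literals in SQL; the column name is being compared as a constant string

Fix: Remove the quotes around the column name (or use double quotes for an identifier)

Corrected query:
SELECT id, product, customer FROM orders WHERE customer = 'Hank'

Result:
id | product  | customer
---+----------+---------
2  | Charger  | Hank    
5  | Headset  | Hank    
6  | Headset  | Hank    
8  | Keyboard | Hank    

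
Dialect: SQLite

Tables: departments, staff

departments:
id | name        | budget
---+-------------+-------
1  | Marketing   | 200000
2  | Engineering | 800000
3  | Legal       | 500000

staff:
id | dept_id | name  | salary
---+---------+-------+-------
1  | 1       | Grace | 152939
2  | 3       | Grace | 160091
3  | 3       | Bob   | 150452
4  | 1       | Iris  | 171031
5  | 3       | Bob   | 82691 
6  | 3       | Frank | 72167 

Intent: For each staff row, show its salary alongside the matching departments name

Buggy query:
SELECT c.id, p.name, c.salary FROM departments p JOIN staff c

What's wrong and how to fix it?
Bug: JOIN with no ON clause produces a cartesian product; every staff row pairs with every departments row

Fix: Add ON c.dept_id = p.id to the JOIN

Corrected query:
SELECT c.id, p.name, c.salary FROM departments p JOIN staff c ON c.dept_id = p.id

Result:
id | name      | salary
---+-----------+-------
1  | Marketing | 152939
2  | Legal     | 160091
3  | Legal     | 150452
4  | Marketing | 171031
5  | Legal     | 82691 
6  | Legal     | 72167 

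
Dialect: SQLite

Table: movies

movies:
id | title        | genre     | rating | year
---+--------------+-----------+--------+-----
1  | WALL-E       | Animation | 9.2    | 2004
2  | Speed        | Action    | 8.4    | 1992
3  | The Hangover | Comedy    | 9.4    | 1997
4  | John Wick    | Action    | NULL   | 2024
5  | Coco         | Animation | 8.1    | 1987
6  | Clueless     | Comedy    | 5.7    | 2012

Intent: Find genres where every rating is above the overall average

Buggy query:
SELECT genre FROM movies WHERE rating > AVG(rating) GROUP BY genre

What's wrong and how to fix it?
Bug: AVG() is an aggregate; it can't sit directly in WHERE

Fix: Use a subquery for AVG and a HAVING MIN(...) filter so the condition holds for every row in the group

Corrected query:
SELECT genre FROM movies GROUP BY genre HAVING MIN(rating) > (SELECT AVG(rating) FROM movies)

Result:
genre 
------
Action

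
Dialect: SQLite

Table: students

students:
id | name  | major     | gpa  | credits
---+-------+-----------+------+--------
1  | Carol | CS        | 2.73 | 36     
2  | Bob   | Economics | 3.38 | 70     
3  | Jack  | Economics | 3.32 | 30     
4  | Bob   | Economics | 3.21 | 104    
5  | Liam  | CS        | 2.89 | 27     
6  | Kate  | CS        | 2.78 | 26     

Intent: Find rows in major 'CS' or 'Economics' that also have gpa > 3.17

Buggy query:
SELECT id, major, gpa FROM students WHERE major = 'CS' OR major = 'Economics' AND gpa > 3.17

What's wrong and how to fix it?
Bug: AND binds tighter than OR, so this parses as major = 'CS' OR (major = 'Economics' AND gpa > 3.17)

Fix: Add parentheses around the OR so the AND applies to both alternatives

Corrected query:
SELECT id, major, gpa FROM students WHERE (major = 'CS' OR major = 'Economics') AND gpa > 3.17

Result:
id | major     | gpa 
---+-----------+-----
2  | Economics | 3.38
3  | Economics | 3.32
4  | Economics | 3.21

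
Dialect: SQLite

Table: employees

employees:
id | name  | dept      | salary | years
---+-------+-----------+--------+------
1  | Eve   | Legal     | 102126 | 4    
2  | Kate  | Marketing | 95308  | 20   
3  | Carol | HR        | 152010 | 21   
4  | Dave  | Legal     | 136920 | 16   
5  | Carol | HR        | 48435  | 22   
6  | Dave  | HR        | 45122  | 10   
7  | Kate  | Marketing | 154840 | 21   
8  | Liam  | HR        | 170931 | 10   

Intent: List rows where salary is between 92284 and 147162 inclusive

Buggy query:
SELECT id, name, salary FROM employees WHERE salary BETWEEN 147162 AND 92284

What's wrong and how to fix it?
Bug: The bounds are reversed; BETWEEN a AND b requires a <= b to match anything

Fix: Write BETWEEN 92284 AND 147162

Corrected query:
SELECT id, name, salary FROM employees WHERE salary BETWEEN 92284 AND 147162

Result:
id | name | salary
---+------+-------
1  | Eve  | 102126
2  | Kate | 95308 
4  | Dave | 136920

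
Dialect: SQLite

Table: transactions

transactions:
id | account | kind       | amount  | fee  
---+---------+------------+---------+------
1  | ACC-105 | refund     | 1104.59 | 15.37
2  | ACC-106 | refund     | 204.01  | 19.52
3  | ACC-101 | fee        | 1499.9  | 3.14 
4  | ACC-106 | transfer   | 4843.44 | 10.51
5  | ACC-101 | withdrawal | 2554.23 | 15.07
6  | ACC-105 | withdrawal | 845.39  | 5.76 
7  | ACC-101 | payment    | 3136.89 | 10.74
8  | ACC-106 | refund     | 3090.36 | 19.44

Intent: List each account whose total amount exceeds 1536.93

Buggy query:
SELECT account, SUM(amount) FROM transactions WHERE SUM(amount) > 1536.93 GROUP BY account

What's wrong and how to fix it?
Bug: Aggregate functions cannot appear in a WHERE clause

Fix: Move the aggregate condition to a HAVING clause

Corrected query:
SELECT account, SUM(amount) FROM transactions GROUP BY account HAVING SUM(amount) > 1536.93

Result:
account | SUM(amount)
--------+------------
ACC-101 | 7191.02    
ACC-105 | 1949.98    
ACC-106 | 8137.81    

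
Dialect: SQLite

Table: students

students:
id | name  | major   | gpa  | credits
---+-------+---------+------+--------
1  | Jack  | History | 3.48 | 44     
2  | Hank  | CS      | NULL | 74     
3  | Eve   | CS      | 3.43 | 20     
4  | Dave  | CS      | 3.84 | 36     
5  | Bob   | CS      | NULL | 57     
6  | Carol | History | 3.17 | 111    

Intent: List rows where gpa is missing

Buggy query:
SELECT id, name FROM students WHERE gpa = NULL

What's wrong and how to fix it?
Bug: '= NULL' is always unknown in SQL three-valued logic, so no rows match

Fix: Use IS NULL to test for NULL

Corrected query:
SELECT id, name FROM students WHERE gpa IS NULL

Result:
id | name
---+-----
2  | Hank
5  | Bob 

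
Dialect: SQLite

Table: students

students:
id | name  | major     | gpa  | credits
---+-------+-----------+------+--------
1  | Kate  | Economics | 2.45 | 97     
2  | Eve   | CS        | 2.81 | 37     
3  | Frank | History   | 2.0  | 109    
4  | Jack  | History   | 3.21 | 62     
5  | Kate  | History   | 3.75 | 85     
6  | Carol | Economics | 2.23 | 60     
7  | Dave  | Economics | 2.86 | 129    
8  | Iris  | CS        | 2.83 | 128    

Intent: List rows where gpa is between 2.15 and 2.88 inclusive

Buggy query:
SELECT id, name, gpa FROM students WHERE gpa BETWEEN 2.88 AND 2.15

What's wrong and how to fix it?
Bug: The bounds are reversed; BETWEEN a AND b requires a <= b to match anything

Fix: Write BETWEEN 2.15 AND 2.88

Corrected query:
SELECT id, name, gpa FROM students WHERE gpa BETWEEN 2.15 AND 2.88

Result:
id | name  | gpa 
---+-------+-----
1  | Kate  | 2.45
2  | Eve   | 2.81
6  | Carol | 2.23
7  | Dave  | 2.86
8  | Iris  | 2.83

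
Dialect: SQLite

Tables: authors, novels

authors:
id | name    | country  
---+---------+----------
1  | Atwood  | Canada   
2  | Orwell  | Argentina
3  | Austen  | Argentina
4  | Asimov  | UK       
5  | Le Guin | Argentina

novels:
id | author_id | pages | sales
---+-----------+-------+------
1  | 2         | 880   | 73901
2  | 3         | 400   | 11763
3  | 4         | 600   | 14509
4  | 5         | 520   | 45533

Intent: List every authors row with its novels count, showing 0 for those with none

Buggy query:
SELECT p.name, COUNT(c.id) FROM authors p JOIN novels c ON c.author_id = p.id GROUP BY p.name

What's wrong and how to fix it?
Bug: An inner join excludes parents with zero children

Fix: Use LEFT JOIN so parents without children still appear (COUNT(c.id) gives 0)

Corrected query:
SELECT p.name, COUNT(c.id) FROM authors p LEFT JOIN novels c ON c.author_id = p.id GROUP BY p.name

Result:
name    | COUNT(c.id)
--------+------------
Asimov  | 1          
Atwood  | 0          
Austen  | 1          
Le Guin | 1          
Orwell  | 1          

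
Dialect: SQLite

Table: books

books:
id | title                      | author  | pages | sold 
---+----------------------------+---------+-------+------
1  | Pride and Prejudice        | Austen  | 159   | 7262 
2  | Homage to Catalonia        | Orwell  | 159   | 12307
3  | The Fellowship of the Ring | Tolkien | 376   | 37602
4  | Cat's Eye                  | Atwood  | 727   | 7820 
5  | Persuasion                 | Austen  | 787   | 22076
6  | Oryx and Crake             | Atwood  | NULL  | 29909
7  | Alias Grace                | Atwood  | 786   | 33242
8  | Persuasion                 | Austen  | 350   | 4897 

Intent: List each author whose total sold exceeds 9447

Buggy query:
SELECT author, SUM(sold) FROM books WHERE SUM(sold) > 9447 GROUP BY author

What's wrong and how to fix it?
Bug: Aggregate functions cannot appear in a WHERE clause

Fix: Use HAVING (which filters groups after aggregation) instead of WHERE

Corrected query:
SELECT author, SUM(sold) FROM books GROUP BY author HAVING SUM(sold) > 9447

Result:
author  | SUM(sold)
--------+----------
Atwood  | 70971    
Austen  | 34235    
Orwell  | 12307    
Tolkien | 37602    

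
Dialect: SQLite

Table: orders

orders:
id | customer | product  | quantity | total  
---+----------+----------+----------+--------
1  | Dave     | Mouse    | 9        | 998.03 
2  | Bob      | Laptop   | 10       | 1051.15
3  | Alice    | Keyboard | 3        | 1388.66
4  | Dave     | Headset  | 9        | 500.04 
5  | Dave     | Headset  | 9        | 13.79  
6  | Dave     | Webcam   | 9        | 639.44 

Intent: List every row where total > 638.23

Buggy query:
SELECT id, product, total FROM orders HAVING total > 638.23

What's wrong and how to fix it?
Bug: This is a non-aggregate query (no GROUP BY, no aggregates), so in SQLite the HAVING clause is invalid here; a row-level condition belongs in WHERE

Fix: Replace HAVING with WHERE since the condition applies to individual rows

Corrected query:
SELECT id, product, total FROM orders WHERE total > 638.23

Result:
id | product  | total  
---+----------+--------
1  | Mouse    | 998.03 
2  | Laptop   | 1051.15
3  | Keyboard | 1388.66
6  | Webcam   | 639.44 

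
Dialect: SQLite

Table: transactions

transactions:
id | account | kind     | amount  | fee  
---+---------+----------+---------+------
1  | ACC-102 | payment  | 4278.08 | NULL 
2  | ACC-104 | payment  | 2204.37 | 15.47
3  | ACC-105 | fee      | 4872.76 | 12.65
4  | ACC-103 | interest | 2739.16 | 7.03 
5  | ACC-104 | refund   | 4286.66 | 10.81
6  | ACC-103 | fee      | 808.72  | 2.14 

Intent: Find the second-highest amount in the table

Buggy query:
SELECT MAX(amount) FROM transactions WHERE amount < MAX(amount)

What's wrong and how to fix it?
Bug: The inner MAX is an aggregate inside WHERE, which is not allowed

Fix: Compute the overall MAX in a subquery, then take MAX of rows below it

Corrected query:
SELECT MAX(amount) FROM transactions WHERE amount < (SELECT MAX(amount) FROM transactions)

Result:
MAX(amount)
-----------
4286.66    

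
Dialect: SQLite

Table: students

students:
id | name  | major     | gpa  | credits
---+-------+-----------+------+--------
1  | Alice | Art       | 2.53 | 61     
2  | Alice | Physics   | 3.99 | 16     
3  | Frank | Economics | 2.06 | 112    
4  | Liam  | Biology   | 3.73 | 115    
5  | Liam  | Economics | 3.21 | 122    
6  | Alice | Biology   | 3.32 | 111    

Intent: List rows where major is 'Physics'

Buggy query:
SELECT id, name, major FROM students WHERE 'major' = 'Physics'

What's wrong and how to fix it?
Bug: 'major' in single quotes is a string literal, not the column; the comparison is literal-vs-literal and never true

Fix: Reference the column as major without single quotes

Corrected query:
SELECT id, name, major FROM students WHERE major = 'Physics'

Result:
id | name  | major  
---+-------+--------
2  | Alice | Physics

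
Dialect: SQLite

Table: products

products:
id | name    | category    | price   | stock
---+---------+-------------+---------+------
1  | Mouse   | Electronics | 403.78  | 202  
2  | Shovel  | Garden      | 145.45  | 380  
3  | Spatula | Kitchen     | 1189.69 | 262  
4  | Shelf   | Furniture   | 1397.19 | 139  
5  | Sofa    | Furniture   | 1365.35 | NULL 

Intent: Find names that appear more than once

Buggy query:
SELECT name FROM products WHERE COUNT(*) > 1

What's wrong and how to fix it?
Bug: WHERE can't reference COUNT(*); aggregates are computed after WHERE

Fix: GROUP BY name, then filter groups with HAVING COUNT(*) > 1

Corrected query:
SELECT name FROM products GROUP BY name HAVING COUNT(*) > 1

Result:
(no rows)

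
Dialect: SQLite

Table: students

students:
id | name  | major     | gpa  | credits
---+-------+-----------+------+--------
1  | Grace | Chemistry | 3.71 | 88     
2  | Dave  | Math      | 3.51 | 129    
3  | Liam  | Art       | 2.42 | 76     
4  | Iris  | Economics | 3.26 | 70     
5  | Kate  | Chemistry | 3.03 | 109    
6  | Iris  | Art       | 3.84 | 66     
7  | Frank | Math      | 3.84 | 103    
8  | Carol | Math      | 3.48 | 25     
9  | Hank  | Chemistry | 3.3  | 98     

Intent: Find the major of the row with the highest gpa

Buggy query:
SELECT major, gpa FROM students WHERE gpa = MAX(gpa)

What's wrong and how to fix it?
Bug: WHERE is evaluated per row; an aggregate over the whole table isn't defined there

Fix: Use a subquery: WHERE gpa = (SELECT MAX(gpa) FROM students)

Corrected query:
SELECT major, gpa FROM students WHERE gpa = (SELECT MAX(gpa) FROM students)

Result:
major | gpa 
------+-----
Art   | 3.84
Math  | 3.84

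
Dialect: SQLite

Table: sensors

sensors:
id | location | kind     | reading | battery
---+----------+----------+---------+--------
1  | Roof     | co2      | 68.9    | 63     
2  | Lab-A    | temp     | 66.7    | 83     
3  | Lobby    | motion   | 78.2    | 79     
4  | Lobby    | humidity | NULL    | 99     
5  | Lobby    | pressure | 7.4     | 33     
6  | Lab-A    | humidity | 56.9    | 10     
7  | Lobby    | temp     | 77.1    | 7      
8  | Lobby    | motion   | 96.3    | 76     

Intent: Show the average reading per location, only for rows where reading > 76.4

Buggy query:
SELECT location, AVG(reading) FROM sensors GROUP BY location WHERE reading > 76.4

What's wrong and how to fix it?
Bug: WHERE cannot follow GROUP BY

Fix: Place WHERE between FROM and GROUP BY

Corrected query:
SELECT location, AVG(reading) FROM sensors WHERE reading > 76.4 GROUP BY location

Result:
location | AVG(reading)
---------+-------------
Lobby    | 83.866667   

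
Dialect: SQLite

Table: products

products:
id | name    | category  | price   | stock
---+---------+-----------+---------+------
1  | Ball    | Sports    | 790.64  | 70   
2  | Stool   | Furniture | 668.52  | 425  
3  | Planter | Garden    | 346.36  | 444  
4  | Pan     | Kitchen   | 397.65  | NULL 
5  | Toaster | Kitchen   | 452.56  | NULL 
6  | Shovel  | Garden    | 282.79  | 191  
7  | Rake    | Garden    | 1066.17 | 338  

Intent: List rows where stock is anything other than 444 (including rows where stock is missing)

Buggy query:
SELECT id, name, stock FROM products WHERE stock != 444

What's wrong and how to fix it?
Bug: 'stock != 444' is unknown when stock is NULL, so NULL rows are silently excluded

Fix: Handle NULL separately with IS NULL alongside the inequality

Corrected query:
SELECT id, name, stock FROM products WHERE stock != 444 OR stock IS NULL

Result:
id | name    | stock
---+---------+------
1  | Ball    | 70   
2  | Stool   | 425  
4  | Pan     | NULL 
5  | Toaster | NULL 
6  | Shovel  | 191  
7  | Rake    | 338  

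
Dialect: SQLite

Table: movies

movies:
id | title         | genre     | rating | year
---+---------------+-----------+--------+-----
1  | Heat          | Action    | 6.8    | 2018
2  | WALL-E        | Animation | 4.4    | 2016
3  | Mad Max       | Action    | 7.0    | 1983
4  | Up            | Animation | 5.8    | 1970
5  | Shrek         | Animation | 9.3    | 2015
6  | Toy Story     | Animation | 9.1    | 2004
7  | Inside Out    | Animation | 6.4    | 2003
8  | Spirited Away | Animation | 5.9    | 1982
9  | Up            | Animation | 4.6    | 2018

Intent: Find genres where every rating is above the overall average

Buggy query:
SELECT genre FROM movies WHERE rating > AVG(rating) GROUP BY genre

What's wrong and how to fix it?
Bug: AVG() is an aggregate; it can't sit directly in WHERE

Fix: Compute the overall average in a scalar subquery and compare each group's MIN against it in HAVING

Corrected query:
SELECT genre FROM movies GROUP BY genre HAVING MIN(rating) > (SELECT AVG(rating) FROM movies)

Result:
genre 
------
Action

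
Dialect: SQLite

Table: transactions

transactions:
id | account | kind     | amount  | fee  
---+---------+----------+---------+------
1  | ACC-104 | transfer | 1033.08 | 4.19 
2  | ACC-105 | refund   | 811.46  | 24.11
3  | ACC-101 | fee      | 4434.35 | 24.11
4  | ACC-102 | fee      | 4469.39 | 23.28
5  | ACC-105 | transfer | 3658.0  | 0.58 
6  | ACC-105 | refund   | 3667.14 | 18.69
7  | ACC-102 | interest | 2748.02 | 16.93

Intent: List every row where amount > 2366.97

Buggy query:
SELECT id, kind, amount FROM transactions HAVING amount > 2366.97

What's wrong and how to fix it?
Bug: HAVING filters the output of aggregation, but this query has no GROUP BY and no aggregate functions, so SQLite rejects it (HAVING clause on a non-aggregate query); the condition here is per row

Fix: Use WHERE for row-level filtering

Corrected query:
SELECT id, kind, amount FROM transactions WHERE amount > 2366.97

Result:
id | kind     | amount 
---+----------+--------
3  | fee      | 4434.35
4  | fee      | 4469.39
5  | transfer | 3658   
6  | refund   | 3667.14
7  | interest | 2748.02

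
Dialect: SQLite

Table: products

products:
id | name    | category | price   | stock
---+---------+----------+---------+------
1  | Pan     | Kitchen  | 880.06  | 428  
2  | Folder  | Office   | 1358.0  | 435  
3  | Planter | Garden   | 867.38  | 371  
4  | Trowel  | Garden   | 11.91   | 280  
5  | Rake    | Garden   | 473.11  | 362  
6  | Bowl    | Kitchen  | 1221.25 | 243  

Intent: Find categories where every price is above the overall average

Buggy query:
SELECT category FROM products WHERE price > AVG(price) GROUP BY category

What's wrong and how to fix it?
Bug: AVG() is an aggregate; it can't sit directly in WHERE

Fix: Use a subquery for AVG and a HAVING MIN(...) filter so the condition holds for every row in the group

Corrected query:
SELECT category FROM products GROUP BY category HAVING MIN(price) > (SELECT AVG(price) FROM products)

Result:
category
--------
Kitchen 
Office  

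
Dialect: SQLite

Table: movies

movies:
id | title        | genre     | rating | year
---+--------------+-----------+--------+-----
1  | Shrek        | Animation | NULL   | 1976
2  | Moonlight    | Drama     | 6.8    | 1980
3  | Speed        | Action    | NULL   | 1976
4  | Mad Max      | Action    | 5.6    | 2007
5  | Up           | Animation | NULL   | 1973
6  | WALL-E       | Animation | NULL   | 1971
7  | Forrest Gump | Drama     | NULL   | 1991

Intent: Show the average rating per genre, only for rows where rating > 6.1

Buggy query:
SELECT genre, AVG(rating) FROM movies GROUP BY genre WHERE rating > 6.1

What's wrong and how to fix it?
Bug: Row-level WHERE must come before GROUP BY in the clause order

Fix: Move the WHERE clause before GROUP BY

Corrected query:
SELECT genre, AVG(rating) FROM movies WHERE rating > 6.1 GROUP BY genre

Result:
genre | AVG(rating)
------+------------
Drama | 6.8        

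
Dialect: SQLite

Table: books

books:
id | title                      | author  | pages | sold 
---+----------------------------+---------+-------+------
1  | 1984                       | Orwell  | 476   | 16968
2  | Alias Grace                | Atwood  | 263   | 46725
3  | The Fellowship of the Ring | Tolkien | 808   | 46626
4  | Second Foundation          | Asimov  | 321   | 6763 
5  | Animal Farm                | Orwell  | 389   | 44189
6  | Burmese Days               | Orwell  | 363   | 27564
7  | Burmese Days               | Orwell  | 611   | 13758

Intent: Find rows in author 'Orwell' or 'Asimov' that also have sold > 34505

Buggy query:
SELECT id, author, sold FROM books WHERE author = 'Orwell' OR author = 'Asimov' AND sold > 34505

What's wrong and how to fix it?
Bug: Without parentheses, AND is evaluated before OR, so the sold filter only applies to the 'Asimov' branch

Fix: Add parentheses around the OR so the AND applies to both alternatives

Corrected query:
SELECT id, author, sold FROM books WHERE (author = 'Orwell' OR author = 'Asimov') AND sold > 34505

Result:
id | author | sold 
---+--------+------
5  | Orwell | 44189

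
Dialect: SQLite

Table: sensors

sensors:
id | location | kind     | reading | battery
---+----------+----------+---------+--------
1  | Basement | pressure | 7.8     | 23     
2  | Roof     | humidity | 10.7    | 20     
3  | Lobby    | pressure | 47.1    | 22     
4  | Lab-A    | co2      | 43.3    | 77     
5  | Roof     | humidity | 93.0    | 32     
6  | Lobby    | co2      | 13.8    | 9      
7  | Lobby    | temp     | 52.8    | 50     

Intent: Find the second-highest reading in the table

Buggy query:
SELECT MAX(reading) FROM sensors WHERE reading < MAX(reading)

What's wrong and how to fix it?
Bug: MAX(reading) on the right of the comparison is an aggregate-in-WHERE error

Fix: Put the inner MAX in a scalar subquery

Corrected query:
SELECT MAX(reading) FROM sensors WHERE reading < (SELECT MAX(reading) FROM sensors)

Result:
MAX(reading)
------------
52.8        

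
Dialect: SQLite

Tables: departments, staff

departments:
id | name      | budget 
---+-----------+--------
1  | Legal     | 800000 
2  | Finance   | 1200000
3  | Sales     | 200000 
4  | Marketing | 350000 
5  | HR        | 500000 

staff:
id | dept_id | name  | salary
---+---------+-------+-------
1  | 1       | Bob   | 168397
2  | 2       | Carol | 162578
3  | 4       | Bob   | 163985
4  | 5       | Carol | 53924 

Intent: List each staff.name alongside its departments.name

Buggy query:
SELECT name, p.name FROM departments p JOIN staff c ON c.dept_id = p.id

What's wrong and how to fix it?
Bug: 'name' exists in both joined tables, so the database can't tell which one is meant

Fix: Qualify the column with its table alias (c.name)

Corrected query:
SELECT c.name, p.name FROM departments p JOIN staff c ON c.dept_id = p.id

Result:
name  | name     
------+----------
Bob   | Legal    
Carol | Finance  
Bob   | Marketing
Carol | HR       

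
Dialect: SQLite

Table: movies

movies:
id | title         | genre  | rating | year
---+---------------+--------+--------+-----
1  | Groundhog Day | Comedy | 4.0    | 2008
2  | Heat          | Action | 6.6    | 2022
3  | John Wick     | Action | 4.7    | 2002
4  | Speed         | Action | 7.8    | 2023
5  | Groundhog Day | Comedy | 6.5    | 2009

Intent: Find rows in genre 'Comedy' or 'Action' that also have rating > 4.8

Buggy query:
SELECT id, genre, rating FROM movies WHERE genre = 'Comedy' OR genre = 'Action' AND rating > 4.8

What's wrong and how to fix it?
Bug: Without parentheses, AND is evaluated before OR, so the rating filter only applies to the 'Action' branch

Fix: Group the OR with parentheses (or use IN), then AND the threshold

Corrected query:
SELECT id, genre, rating FROM movies WHERE (genre = 'Comedy' OR genre = 'Action') AND rating > 4.8

Result:
id | genre  | rating
---+--------+-------
2  | Action | 6.6   
4  | Action | 7.8   
5  | Comedy | 6.5   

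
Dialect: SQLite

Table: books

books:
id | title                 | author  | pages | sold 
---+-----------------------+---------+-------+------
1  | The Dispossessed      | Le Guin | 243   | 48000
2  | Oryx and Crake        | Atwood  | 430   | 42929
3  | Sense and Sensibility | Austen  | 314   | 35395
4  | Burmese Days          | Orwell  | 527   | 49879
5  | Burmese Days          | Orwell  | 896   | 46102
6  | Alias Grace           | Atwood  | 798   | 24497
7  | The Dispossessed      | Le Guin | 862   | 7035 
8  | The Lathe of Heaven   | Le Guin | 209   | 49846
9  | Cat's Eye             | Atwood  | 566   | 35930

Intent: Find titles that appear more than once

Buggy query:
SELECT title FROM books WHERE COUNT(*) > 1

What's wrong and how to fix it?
Bug: COUNT(*) is an aggregate and cannot be used in WHERE

Fix: GROUP BY title, then filter groups with HAVING COUNT(*) > 1

Corrected query:
SELECT title FROM books GROUP BY title HAVING COUNT(*) > 1

Result:
title           
----------------
Burmese Days    
The Dispossessed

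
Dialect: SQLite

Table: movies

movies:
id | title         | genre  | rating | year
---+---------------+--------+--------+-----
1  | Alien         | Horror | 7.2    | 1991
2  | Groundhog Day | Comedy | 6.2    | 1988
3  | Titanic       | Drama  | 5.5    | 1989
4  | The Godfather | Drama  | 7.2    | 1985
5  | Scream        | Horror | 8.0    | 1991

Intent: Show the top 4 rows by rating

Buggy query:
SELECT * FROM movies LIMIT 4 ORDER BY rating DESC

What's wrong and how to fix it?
Bug: LIMIT must come after ORDER BY

Fix: Swap the clauses: ORDER BY first, then LIMIT

Corrected query:
SELECT * FROM movies ORDER BY rating DESC LIMIT 4

Result:
id | title         | genre  | rating | year
---+---------------+--------+--------+-----
5  | Scream        | Horror | 8      | 1991
1  | Alien         | Horror | 7.2    | 1991
4  | The Godfather | Drama  | 7.2    | 1985
2  | Groundhog Day | Comedy | 6.2    | 1988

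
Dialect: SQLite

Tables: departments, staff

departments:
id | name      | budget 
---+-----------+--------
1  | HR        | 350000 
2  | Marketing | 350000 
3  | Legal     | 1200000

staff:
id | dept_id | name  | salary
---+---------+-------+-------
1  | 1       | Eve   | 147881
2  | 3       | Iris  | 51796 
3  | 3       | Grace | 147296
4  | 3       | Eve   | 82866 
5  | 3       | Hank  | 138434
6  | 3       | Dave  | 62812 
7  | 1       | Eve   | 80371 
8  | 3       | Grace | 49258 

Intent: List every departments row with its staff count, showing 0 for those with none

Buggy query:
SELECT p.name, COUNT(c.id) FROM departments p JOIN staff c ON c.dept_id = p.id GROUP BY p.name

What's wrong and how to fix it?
Bug: An inner join excludes parents with zero children

Fix: Use LEFT JOIN so parents without children still appear (COUNT(c.id) gives 0)

Corrected query:
SELECT p.name, COUNT(c.id) FROM departments p LEFT JOIN staff c ON c.dept_id = p.id GROUP BY p.name

Result:
name      | COUNT(c.id)
----------+------------
HR        | 2          
Legal     | 6          
Marketing | 0          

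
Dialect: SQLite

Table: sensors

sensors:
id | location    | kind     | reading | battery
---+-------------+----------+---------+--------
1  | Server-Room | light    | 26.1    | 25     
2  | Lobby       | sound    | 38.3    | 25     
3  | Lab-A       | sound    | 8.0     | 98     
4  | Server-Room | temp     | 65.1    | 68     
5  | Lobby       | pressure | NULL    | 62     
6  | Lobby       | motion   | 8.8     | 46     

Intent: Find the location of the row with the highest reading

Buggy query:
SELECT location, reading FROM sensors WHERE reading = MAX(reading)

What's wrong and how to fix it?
Bug: MAX(reading) is an aggregate and cannot be used directly in WHERE

Fix: Wrap MAX in a scalar subquery so WHERE compares against a single value

Corrected query:
SELECT location, reading FROM sensors WHERE reading = (SELECT MAX(reading) FROM sensors)

Result:
location    | reading
------------+--------
Server-Room | 65.1   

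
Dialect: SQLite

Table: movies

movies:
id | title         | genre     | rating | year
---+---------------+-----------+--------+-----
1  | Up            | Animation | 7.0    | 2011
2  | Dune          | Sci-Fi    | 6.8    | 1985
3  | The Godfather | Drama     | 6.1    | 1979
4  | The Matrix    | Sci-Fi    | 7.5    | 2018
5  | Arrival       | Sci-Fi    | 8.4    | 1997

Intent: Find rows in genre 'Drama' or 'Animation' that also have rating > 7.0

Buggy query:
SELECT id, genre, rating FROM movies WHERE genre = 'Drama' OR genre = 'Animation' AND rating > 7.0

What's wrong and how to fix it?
Bug: Without parentheses, AND is evaluated before OR, so the rating filter only applies to the 'Animation' branch

Fix: Group the OR with parentheses (or use IN), then AND the threshold

Corrected query:
SELECT id, genre, rating FROM movies WHERE (genre = 'Drama' OR genre = 'Animation') AND rating > 7.0

Result:
(no rows)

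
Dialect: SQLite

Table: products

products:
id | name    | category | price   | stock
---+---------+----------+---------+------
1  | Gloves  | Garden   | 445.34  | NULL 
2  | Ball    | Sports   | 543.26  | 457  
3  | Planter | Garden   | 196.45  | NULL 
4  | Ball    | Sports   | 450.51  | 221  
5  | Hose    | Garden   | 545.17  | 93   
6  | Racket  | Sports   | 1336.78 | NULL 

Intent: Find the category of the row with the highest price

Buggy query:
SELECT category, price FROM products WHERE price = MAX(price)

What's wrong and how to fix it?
Bug: MAX(price) is an aggregate and cannot be used directly in WHERE

Fix: Use a subquery: WHERE price = (SELECT MAX(price) FROM products)

Corrected query:
SELECT category, price FROM products WHERE price = (SELECT MAX(price) FROM products)

Result:
category | price  
---------+--------
Sports   | 1336.78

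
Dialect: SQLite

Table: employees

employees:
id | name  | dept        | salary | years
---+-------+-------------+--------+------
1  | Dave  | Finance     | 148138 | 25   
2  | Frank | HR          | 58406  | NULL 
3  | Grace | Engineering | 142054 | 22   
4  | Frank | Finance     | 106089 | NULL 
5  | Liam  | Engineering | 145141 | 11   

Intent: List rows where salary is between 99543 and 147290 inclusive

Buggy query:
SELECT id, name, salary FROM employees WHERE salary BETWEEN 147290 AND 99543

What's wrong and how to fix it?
Bug: BETWEEN expects the lower bound first; with 147290 AND 99543 the range is empty

Fix: Write BETWEEN 99543 AND 147290

Corrected query:
SELECT id, name, salary FROM employees WHERE salary BETWEEN 99543 AND 147290

Result:
id | name  | salary
---+-------+-------
3  | Grace | 142054
4  | Frank | 106089
5  | Liam  | 145141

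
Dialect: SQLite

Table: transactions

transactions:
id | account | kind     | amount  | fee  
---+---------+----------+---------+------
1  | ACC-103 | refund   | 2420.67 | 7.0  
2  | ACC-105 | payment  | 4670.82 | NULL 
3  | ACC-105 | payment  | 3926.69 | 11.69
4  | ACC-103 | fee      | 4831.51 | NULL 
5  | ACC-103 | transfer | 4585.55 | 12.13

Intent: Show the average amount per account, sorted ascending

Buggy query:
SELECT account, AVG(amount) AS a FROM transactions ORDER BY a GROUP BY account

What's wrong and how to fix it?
Bug: GROUP BY must precede ORDER BY

Fix: Move ORDER BY to the end, after GROUP BY

Corrected query:
SELECT account, AVG(amount) AS a FROM transactions GROUP BY account ORDER BY a

Result:
account | a       
--------+---------
ACC-103 | 3945.91 
ACC-105 | 4298.755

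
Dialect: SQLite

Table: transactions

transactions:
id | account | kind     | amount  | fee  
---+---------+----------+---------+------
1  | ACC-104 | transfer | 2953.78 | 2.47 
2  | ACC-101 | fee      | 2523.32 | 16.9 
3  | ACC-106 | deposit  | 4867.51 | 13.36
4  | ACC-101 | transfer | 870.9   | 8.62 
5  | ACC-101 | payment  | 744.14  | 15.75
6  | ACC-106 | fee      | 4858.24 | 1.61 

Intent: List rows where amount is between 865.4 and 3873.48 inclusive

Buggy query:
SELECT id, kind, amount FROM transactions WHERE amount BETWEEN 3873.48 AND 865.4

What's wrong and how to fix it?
Bug: The bounds are reversed; BETWEEN a AND b requires a <= b to match anything

Fix: Swap the bounds so the smaller value comes first

Corrected query:
SELECT id, kind, amount FROM transactions WHERE amount BETWEEN 865.4 AND 3873.48

Result:
id | kind     | amount 
---+----------+--------
1  | transfer | 2953.78
2  | fee      | 2523.32
4  | transfer | 870.9  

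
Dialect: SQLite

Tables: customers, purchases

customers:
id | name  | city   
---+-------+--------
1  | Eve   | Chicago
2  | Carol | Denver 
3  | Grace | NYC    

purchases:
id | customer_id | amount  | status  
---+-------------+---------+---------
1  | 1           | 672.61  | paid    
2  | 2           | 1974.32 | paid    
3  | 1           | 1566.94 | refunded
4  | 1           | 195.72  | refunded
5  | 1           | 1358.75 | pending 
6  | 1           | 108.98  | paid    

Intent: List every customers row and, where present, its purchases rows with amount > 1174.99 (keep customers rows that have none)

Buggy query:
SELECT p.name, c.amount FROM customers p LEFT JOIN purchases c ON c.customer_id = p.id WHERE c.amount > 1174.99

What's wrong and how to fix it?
Bug: A WHERE condition on the right-hand table after LEFT JOIN drops unmatched parents

Fix: Move the right-table condition into the ON clause so unmatched parents are kept

Corrected query:
SELECT p.name, c.amount FROM customers p LEFT JOIN purchases c ON c.customer_id = p.id AND c.amount > 1174.99

Result:
name  | amount 
------+--------
Eve   | 1358.75
Eve   | 1566.94
Carol | 1974.32
Grace | NULL   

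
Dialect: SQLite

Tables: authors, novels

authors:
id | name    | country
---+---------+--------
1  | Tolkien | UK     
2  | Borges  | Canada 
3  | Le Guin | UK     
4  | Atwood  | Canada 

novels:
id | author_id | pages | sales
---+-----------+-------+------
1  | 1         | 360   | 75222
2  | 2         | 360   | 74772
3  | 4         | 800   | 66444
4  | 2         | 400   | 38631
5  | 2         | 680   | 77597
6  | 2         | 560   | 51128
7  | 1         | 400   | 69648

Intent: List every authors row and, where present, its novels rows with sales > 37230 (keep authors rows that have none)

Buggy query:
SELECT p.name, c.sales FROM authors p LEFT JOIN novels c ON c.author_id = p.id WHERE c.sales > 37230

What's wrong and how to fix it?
Bug: Filtering c.sales in WHERE discards the NULL rows produced by LEFT JOIN, turning it into an inner join

Fix: Move the right-table condition into the ON clause so unmatched parents are kept

Corrected query:
SELECT p.name, c.sales FROM authors p LEFT JOIN novels c ON c.author_id = p.id AND c.sales > 37230

Result:
name    | sales
--------+------
Tolkien | 69648
Tolkien | 75222
Borges  | 38631
Borges  | 51128
Borges  | 74772
Borges  | 77597
Le Guin | NULL 
Atwood  | 66444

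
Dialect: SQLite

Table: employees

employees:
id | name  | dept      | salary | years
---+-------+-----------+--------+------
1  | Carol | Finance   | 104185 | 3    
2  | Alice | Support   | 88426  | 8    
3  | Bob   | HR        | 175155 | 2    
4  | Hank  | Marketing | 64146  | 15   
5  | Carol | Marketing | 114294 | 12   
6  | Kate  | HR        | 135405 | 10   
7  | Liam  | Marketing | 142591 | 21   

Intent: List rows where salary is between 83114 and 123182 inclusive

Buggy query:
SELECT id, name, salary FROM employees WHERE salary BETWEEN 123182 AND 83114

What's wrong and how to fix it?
Bug: The bounds are reversed; BETWEEN a AND b requires a <= b to match anything

Fix: Swap the bounds so the smaller value comes first

Corrected query:
SELECT id, name, salary FROM employees WHERE salary BETWEEN 83114 AND 123182

Result:
id | name  | salary
---+-------+-------
1  | Carol | 104185
2  | Alice | 88426 
5  | Carol | 114294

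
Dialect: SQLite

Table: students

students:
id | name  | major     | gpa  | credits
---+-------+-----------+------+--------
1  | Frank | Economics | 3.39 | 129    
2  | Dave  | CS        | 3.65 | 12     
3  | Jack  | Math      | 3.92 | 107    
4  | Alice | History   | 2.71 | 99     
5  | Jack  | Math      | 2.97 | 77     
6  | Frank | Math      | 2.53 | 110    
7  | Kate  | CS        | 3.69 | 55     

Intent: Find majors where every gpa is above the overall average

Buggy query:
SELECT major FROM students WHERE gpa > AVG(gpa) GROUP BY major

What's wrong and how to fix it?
Bug: AVG() is an aggregate; it can't sit directly in WHERE

Fix: Compute the overall average in a scalar subquery and compare each group's MIN against it in HAVING

Corrected query:
SELECT major FROM students GROUP BY major HAVING MIN(gpa) > (SELECT AVG(gpa) FROM students)

Result:
major    
---------
CS       
Economics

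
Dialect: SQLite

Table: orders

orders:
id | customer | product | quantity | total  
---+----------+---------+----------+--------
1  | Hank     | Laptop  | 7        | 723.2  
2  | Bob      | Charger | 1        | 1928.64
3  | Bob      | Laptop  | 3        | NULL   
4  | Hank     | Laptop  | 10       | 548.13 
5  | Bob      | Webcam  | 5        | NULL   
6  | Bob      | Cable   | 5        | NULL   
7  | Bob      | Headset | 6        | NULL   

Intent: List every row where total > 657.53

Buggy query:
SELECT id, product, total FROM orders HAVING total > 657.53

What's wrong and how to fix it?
Bug: HAVING filters the output of aggregation, but this query has no GROUP BY and no aggregate functions, so SQLite rejects it (HAVING clause on a non-aggregate query); the condition here is per row

Fix: Use WHERE for row-level filtering

Corrected query:
SELECT id, product, total FROM orders WHERE total > 657.53

Result:
id | product | total  
---+---------+--------
1  | Laptop  | 723.2  
2  | Charger | 1928.64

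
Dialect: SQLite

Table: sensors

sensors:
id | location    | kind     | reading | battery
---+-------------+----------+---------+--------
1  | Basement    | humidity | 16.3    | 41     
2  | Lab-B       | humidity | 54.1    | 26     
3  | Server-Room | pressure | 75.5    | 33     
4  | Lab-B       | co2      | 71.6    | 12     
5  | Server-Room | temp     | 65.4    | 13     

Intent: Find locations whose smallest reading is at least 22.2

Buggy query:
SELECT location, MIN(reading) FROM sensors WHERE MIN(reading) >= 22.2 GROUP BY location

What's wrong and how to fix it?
Bug: MIN() in WHERE is a misuse of aggregate

Fix: Use HAVING for the per-group MIN condition

Corrected query:
SELECT location, MIN(reading) FROM sensors GROUP BY location HAVING MIN(reading) >= 22.2

Result:
location    | MIN(reading)
------------+-------------
Lab-B       | 54.1        
Server-Room | 65.4        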